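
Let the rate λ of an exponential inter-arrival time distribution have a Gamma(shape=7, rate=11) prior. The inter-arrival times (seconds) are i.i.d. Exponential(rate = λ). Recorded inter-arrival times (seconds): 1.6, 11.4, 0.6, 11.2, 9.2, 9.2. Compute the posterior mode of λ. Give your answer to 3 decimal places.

The Exponential(rate=λ) likelihood is ∝ λ^n e^(−λΣtᵢ). Here n = 6 and Σtᵢ = 1.6 + 11.4 + 0.6 + 11.2 + 9.2 + 9.2 = 43.2.
Posterior ∝ λ^6e^(−11λ) · λ^6e^(−43.2λ) = λ^12e^(−54.2λ), i.e. Gamma(13, 54.2).
Mode = (a−1)/b = 12/54.2 ≈ 0.221.

λ̂_MAP = 0.221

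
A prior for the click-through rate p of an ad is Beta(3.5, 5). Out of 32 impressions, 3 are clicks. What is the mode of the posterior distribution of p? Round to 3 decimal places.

Prior: Beta(3.5, 5).
Data: 3 successes in 32 trials. The binomial likelihood contributes p^3(1−p)^29, so the posterior is Beta(3.5+3, 5+29) = Beta(6.5, 34).
For Beta(a, b) with a, b > 1 the mode is (a−1)/(a+b−2) = 5.5/38.5 ≈ 0.143.

p̂_MAP = 0.143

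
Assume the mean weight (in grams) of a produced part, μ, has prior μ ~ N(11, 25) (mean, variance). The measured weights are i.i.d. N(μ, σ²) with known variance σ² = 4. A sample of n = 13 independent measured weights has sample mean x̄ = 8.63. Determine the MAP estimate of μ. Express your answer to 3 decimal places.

μ̂_MAP = 8.659

n = 13, x̄ = 8.63.
For a Normal prior and Normal likelihood with known variance, the posterior is Normal; its mode equals its mean, the precision-weighted average.
Prior precision 1/σ₀² = 1/25 = 0.04; data precision n/σ² = 13/4 = 3.25.
μ̂ = (0.04·11 + 3.25·8.63) / (0.04 + 3.25) = 28.4875/3.29 = 11395/1316 ≈ 8.659.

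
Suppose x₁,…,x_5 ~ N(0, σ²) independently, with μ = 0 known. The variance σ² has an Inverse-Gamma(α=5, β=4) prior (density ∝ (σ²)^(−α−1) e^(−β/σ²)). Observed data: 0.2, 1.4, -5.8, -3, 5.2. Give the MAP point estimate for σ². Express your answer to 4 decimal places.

σ̂²_MAP = 4.6871

Sum of squared deviations about the known mean: SS = (0.2−0)² + (1.4−0)² + (-5.8−0)² + (-3−0)² + (5.2−0)² = 71.68.
The Normal likelihood contributes (σ²)^(−n/2) exp(−SS/(2σ²)), so the posterior is Inverse-Gamma(α + n/2, β + SS/2) = Inverse-Gamma(7.5, 39.84).
The mode of Inverse-Gamma(a, b) is b/(a+1) = 39.84/8.5 ≈ 4.6871.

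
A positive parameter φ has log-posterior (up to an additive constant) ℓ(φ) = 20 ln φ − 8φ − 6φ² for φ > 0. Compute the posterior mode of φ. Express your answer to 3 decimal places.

φ̂_MAP = 1.000

ℓ'(φ) = 20/φ − 8 − 12φ. Setting this to zero and multiplying by φ: 12φ² + 8φ − 20 = 0.
φ = (−8 + √(8² + 4·12·20)) / (2·12) = (−8 + √1024) / 24 = (−8 + 32)/24 = 1.
ℓ''(φ) = −20/φ² − 12 < 0, confirming a maximum.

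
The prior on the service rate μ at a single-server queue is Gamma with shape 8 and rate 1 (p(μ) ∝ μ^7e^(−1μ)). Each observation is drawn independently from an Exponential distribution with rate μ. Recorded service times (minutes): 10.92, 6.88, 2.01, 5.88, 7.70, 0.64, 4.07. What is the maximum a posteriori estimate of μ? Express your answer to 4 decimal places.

The Exponential(rate=μ) likelihood is ∝ μ^n e^(−μΣtᵢ). Here n = 7 and Σtᵢ = 10.92 + 6.88 + 2.01 + 5.88 + 7.70 + 0.64 + 4.07 = 38.10.
Posterior ∝ μ^7e^(−1μ) · μ^7e^(−38.10μ) = μ^14e^(−39.10μ), i.e. Gamma(15, 39.10).
Mode = (a−1)/b = 14/39.10 ≈ 0.3581.

μ̂_MAP = 0.3581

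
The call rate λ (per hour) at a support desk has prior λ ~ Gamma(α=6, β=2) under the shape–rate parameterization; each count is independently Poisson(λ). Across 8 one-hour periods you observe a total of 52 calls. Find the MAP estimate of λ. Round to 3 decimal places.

Σxᵢ = 52, n = 8.
Posterior ∝ λ^5e^(−2λ) · λ^52e^(−8λ) = λ^57e^(−10λ), i.e. Gamma(shape=58, rate=10).
The mode of a Gamma(a, b) with a ≥ 1 (shape–rate) is (a−1)/b = 57/10 ≈ 5.700.

λ̂_MAP = 5.700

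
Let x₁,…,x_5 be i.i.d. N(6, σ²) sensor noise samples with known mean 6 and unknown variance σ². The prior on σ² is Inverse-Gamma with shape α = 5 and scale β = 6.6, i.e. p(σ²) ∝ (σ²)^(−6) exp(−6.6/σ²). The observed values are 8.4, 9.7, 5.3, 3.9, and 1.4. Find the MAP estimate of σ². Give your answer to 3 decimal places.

σ̂²_MAP = 3.454

Sum of squared deviations about the known mean: SS = (8.4−6)² + (9.7−6)² + (5.3−6)² + (3.9−6)² + (1.4−6)² = 45.51.
The Normal likelihood contributes (σ²)^(−n/2) exp(−SS/(2σ²)), so the posterior is Inverse-Gamma(α + n/2, β + SS/2) = Inverse-Gamma(7.5, 29.355).
The mode of Inverse-Gamma(a, b) is b/(a+1) = 29.355/8.5 ≈ 3.454.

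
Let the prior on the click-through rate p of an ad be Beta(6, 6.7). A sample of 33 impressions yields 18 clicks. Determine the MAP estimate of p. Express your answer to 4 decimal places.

p̂_MAP = 0.5263

Prior: Beta(6, 6.7).
Data: 18 successes in 33 trials. The binomial likelihood contributes p^18(1−p)^15, so the posterior is Beta(6+18, 6.7+15) = Beta(24, 21.7).
For Beta(a, b) with a, b > 1 the mode is (a−1)/(a+b−2) = 23/43.7 ≈ 0.5263.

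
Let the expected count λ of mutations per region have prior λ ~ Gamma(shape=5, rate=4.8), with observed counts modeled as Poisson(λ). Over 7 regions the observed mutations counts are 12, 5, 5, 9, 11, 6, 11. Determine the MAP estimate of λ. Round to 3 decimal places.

Σxᵢ = 12+5+5+9+11+6+11 = 59, with n = 7.
Posterior ∝ λ^4e^(−4.8λ) · λ^59e^(−7λ) = λ^63e^(−11.8λ), i.e. Gamma(shape=64, rate=11.8).
The mode of a Gamma(a, b) with a ≥ 1 (shape–rate) is (a−1)/b = 63/11.8 ≈ 5.339.

λ̂_MAP = 5.339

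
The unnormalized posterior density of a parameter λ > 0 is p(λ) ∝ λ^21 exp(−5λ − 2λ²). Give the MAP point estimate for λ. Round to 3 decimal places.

ℓ'(λ) = 21/λ − 5 − 4λ. Setting this to zero and multiplying by λ: 4λ² + 5λ − 21 = 0.
λ = (−5 + √(5² + 4·4·21)) / (2·4) = (−5 + √361) / 8 = (−5 + 19)/8 = 7/4.
ℓ''(λ) = −21/λ² − 4 < 0, confirming a maximum.

λ̂_MAP = 1.750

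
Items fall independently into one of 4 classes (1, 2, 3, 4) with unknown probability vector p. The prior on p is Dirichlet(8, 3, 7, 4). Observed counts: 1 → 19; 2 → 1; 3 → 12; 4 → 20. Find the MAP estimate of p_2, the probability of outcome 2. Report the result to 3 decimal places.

The posterior is Dirichlet(αᵢ + nᵢ) = Dirichlet(27, 4, 19, 24).
For a Dirichlet(a₁,…,a_K) with all aᵢ > 1, the mode has j-th component (aⱼ − 1)/(Σaᵢ − K).
Here Σaᵢ = 74 and K = 4, so p_2 = (4 − 1)/(74 − 4) = 3/70 ≈ 0.043.

MAP estimate: 0.043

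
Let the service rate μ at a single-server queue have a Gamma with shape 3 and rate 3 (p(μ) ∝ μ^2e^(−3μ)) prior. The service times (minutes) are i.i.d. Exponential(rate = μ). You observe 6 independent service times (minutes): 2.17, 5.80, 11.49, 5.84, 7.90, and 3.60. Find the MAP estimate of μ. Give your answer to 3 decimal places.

μ̂_MAP = 0.201

The Exponential(rate=μ) likelihood is ∝ μ^n e^(−μΣtᵢ). Here n = 6 and Σtᵢ = 2.17 + 5.80 + 11.49 + 5.84 + 7.90 + 3.60 = 36.80.
Posterior ∝ μ^2e^(−3μ) · μ^6e^(−36.80μ) = μ^8e^(−39.80μ), i.e. Gamma(9, 39.80).
Mode = (a−1)/b = 8/39.80 ≈ 0.201.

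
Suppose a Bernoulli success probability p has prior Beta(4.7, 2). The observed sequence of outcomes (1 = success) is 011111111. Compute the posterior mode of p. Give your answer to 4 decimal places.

Prior: Beta(4.7, 2).
Data: 8 successes in 9 trials (from the sequence). The binomial likelihood contributes p^8(1−p)^1, so the posterior is Beta(4.7+8, 2+1) = Beta(12.7, 3).
For Beta(a, b) with a, b > 1 the mode is (a−1)/(a+b−2) = 11.7/13.7 ≈ 0.8540.

p̂_MAP = 0.8540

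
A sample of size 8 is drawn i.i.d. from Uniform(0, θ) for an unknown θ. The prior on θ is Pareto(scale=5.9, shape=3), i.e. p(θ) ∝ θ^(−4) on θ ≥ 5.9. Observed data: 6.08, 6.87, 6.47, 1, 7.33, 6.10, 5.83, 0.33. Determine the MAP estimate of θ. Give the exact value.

θ̂_MAP = 7.33

The Uniform(0, θ) likelihood is θ^(−n) for θ ≥ max(xᵢ), zero otherwise. Here max(xᵢ) = 7.33.
Posterior ∝ θ^(−4) · θ^(−8) = θ^(−12) on θ ≥ max(5.9, 7.33) = 7.33.
This density is strictly decreasing in θ, so the posterior mode lies at the lower boundary of the support.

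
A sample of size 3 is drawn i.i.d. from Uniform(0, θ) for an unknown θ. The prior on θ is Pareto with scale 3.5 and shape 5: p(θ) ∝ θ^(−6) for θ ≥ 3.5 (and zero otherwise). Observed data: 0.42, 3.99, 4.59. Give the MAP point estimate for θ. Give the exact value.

The Uniform(0, θ) likelihood is θ^(−n) for θ ≥ max(xᵢ), zero otherwise. Here max(xᵢ) = 4.59.
Posterior ∝ θ^(−6) · θ^(−3) = θ^(−9) on θ ≥ max(3.5, 4.59) = 4.59.
This density is strictly decreasing in θ, so the posterior mode lies at the lower boundary of the support.

θ̂_MAP = 4.59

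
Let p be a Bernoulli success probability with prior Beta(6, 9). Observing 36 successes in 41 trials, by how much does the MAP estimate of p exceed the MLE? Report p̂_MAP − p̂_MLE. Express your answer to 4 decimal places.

Posterior is Beta(42, 14); MAP = (42−1)/(56−2) = 41/54 ≈ 0.75926.
MLE ignores the prior: p̂_MLE = k/n = 36/41 ≈ 0.87805.
Difference = 41/54 − 36/41 = -263/2214 ≈ -0.1188.

MAP − MLE = -0.1188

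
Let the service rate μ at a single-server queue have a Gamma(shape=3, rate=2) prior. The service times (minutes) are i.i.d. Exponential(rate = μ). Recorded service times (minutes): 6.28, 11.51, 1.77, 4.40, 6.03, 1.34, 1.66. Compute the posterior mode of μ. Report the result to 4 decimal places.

The Exponential(rate=μ) likelihood is ∝ μ^n e^(−μΣtᵢ). Here n = 7 and Σtᵢ = 6.28 + 11.51 + 1.77 + 4.40 + 6.03 + 1.34 + 1.66 = 32.99.
Posterior ∝ μ^2e^(−2μ) · μ^7e^(−32.99μ) = μ^9e^(−34.99μ), i.e. Gamma(10, 34.99).
Mode = (a−1)/b = 9/34.99 ≈ 0.2572.

μ̂_MAP = 0.2572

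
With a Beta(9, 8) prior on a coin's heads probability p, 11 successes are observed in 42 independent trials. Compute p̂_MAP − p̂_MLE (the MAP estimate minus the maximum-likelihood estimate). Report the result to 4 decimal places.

Posterior is Beta(20, 39); MAP = (20−1)/(59−2) = 19/57 ≈ 0.33333.
MLE ignores the prior: p̂_MLE = k/n = 11/42 ≈ 0.26190.
Difference = 19/57 − 11/42 = 1/14 ≈ 0.0714.

MAP − MLE = 0.0714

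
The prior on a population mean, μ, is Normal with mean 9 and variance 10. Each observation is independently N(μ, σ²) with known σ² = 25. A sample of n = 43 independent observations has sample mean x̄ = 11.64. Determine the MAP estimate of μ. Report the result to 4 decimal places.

n = 43, x̄ = 11.64.
For a Normal prior and Normal likelihood with known variance, the posterior is Normal; its mode equals its mean, the precision-weighted average.
Prior precision 1/σ₀² = 1/10 = 0.1; data precision n/σ² = 43/25 = 1.72.
μ̂ = (0.1·9 + 1.72·11.64) / (0.1 + 1.72) = 20.9208/1.82 = 26151/2275 ≈ 11.4949.

μ̂_MAP = 11.4949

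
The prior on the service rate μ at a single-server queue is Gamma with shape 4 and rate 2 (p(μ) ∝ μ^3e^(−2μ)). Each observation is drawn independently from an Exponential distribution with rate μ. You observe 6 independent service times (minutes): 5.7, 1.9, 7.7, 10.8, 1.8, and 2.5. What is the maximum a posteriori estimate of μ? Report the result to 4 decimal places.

The Exponential(rate=μ) likelihood is ∝ μ^n e^(−μΣtᵢ). Here n = 6 and Σtᵢ = 5.7 + 1.9 + 7.7 + 10.8 + 1.8 + 2.5 = 30.4.
Posterior ∝ μ^3e^(−2μ) · μ^6e^(−30.4μ) = μ^9e^(−32.4μ), i.e. Gamma(10, 32.4).
Mode = (a−1)/b = 9/32.4 ≈ 0.2778.

μ̂_MAP = 0.2778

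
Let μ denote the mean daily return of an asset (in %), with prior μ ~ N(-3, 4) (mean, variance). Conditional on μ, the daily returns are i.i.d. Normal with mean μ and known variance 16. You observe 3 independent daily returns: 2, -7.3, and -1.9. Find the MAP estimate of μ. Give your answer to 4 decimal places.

n = 3; x̄ = (2 + (-7.3) + (-1.9))/3 = -7.2/3 = -2.4.
For a Normal prior and Normal likelihood with known variance, the posterior is Normal; its mode equals its mean, the precision-weighted average.
Prior precision 1/σ₀² = 1/4 = 0.25; data precision n/σ² = 3/16 = 0.1875.
μ̂ = (0.25·(-3) + 0.1875·(-2.4)) / (0.25 + 0.1875) = (-1.2)/0.4375 = -96/35 ≈ -2.7429.

μ̂_MAP = -2.7429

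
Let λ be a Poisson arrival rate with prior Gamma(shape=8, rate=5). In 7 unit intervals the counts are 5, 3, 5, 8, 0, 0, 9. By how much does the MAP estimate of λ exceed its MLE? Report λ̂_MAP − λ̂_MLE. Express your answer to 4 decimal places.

MAP − MLE = -1.2024

Σxᵢ = 30. Posterior is Gamma(38, 12); MAP = (38−1)/12 = 37/12 ≈ 3.08333.
MLE = x̄ = 30/7 ≈ 4.28571.
Difference = 37/12 − 30/7 = -101/84 ≈ -1.2024.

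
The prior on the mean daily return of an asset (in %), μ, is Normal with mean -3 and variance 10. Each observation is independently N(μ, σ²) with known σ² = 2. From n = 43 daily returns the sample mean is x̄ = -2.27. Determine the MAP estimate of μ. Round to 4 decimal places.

n = 43, x̄ = -2.27.
For a Normal prior and Normal likelihood with known variance, the posterior is Normal; its mode equals its mean, the precision-weighted average.
Prior precision 1/σ₀² = 1/10 = 0.1; data precision n/σ² = 43/2 = 21.5.
μ̂ = (0.1·(-3) + 21.5·(-2.27)) / (0.1 + 21.5) = (-49.105)/21.6 = -9821/4320 ≈ -2.2734.

μ̂_MAP = -2.2734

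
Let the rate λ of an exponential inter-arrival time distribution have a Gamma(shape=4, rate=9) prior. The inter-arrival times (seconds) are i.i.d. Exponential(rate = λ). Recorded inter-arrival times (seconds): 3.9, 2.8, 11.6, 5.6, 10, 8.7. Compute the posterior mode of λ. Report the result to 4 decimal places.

The Exponential(rate=λ) likelihood is ∝ λ^n e^(−λΣtᵢ). Here n = 6 and Σtᵢ = 3.9 + 2.8 + 11.6 + 5.6 + 10 + 8.7 = 42.6.
Posterior ∝ λ^3e^(−9λ) · λ^6e^(−42.6λ) = λ^9e^(−51.6λ), i.e. Gamma(10, 51.6).
Mode = (a−1)/b = 9/51.6 ≈ 0.1744.

λ̂_MAP = 0.1744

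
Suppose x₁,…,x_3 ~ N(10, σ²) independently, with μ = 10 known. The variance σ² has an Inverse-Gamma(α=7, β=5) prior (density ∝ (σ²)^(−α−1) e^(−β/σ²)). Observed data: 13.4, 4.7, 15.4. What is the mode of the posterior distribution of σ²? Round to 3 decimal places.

Sum of squared deviations about the known mean: SS = (13.4−10)² + (4.7−10)² + (15.4−10)² = 68.81.
The Normal likelihood contributes (σ²)^(−n/2) exp(−SS/(2σ²)), so the posterior is Inverse-Gamma(α + n/2, β + SS/2) = Inverse-Gamma(8.5, 39.405).
The mode of Inverse-Gamma(a, b) is b/(a+1) = 39.405/9.5 ≈ 4.148.

σ̂²_MAP = 4.148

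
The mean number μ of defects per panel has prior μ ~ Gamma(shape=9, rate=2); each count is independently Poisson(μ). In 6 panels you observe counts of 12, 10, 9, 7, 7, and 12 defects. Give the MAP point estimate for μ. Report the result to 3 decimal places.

μ̂_MAP = 8.125

Σxᵢ = 12+10+9+7+7+12 = 57, with n = 6.
Posterior ∝ μ^8e^(−2μ) · μ^57e^(−6μ) = μ^65e^(−8μ), i.e. Gamma(shape=66, rate=8).
The mode of a Gamma(a, b) with a ≥ 1 (shape–rate) is (a−1)/b = 65/8 ≈ 8.125.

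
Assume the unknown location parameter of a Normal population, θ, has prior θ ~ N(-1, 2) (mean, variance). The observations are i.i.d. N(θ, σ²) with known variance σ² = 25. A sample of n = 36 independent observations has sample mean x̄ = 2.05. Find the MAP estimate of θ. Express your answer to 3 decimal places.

n = 36, x̄ = 2.05.
For a Normal prior and Normal likelihood with known variance, the posterior is Normal; its mode equals its mean, the precision-weighted average.
Prior precision 1/σ₀² = 1/2 = 0.5; data precision n/σ² = 36/25 = 1.44.
θ̂ = (0.5·(-1) + 1.44·2.05) / (0.5 + 1.44) = 2.452/1.94 = 613/485 ≈ 1.264.

θ̂_MAP = 1.264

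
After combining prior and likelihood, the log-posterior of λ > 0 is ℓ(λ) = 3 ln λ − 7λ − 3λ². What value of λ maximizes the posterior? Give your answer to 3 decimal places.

ℓ'(λ) = 3/λ − 7 − 6λ. Setting this to zero and multiplying by λ: 6λ² + 7λ − 3 = 0.
λ = (−7 + √(7² + 4·6·3)) / (2·6) = (−7 + √121) / 12 = (−7 + 11)/12 = 1/3.
ℓ''(λ) = −3/λ² − 6 < 0, confirming a maximum.

λ̂_MAP = 0.333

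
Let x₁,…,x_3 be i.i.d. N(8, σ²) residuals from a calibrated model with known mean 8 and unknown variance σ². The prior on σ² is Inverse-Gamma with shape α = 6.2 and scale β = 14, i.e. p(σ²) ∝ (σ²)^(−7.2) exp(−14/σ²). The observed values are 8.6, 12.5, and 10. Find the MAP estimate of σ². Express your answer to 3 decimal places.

Sum of squared deviations about the known mean: SS = (8.6−8)² + (12.5−8)² + (10−8)² = 24.61.
The Normal likelihood contributes (σ²)^(−n/2) exp(−SS/(2σ²)), so the posterior is Inverse-Gamma(α + n/2, β + SS/2) = Inverse-Gamma(7.7, 26.305).
The mode of Inverse-Gamma(a, b) is b/(a+1) = 26.305/8.7 ≈ 3.024.

σ̂²_MAP = 3.024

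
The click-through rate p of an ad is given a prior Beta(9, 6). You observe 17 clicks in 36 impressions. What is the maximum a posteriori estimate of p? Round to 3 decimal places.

Prior: Beta(9, 6).
Data: 17 successes in 36 trials. The binomial likelihood contributes p^17(1−p)^19, so the posterior is Beta(9+17, 6+19) = Beta(26, 25).
For Beta(a, b) with a, b > 1 the mode is (a−1)/(a+b−2) = 25/49 ≈ 0.510.

p̂_MAP = 0.510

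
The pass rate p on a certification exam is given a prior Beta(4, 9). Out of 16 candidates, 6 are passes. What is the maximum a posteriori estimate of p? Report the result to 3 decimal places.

p̂_MAP = 0.333

Prior: Beta(4, 9).
Data: 6 successes in 16 trials. The binomial likelihood contributes p^6(1−p)^10, so the posterior is Beta(4+6, 9+10) = Beta(10, 19).
For Beta(a, b) with a, b > 1 the mode is (a−1)/(a+b−2) = 9/27 ≈ 0.333.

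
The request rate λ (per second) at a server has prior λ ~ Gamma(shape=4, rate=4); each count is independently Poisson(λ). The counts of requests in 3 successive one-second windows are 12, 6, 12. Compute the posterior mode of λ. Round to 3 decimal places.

λ̂_MAP = 4.714

Σxᵢ = 12+6+12 = 30, with n = 3.
Posterior ∝ λ^3e^(−4λ) · λ^30e^(−3λ) = λ^33e^(−7λ), i.e. Gamma(shape=34, rate=7).
The mode of a Gamma(a, b) with a ≥ 1 (shape–rate) is (a−1)/b = 33/7 ≈ 4.714.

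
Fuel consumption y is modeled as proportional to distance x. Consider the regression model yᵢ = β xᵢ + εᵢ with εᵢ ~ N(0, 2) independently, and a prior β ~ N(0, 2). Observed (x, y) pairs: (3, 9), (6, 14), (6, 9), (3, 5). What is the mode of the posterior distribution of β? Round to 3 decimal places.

log p(β | y) = −Σ(yᵢ − βxᵢ)²/(2·2) − β²/(2·2) + const.
Setting the derivative to zero: Σxᵢ(yᵢ − βxᵢ)/2 − β/2 = 0, so β = Σxᵢyᵢ / (Σxᵢ² + σ²/τ²).
Σxᵢyᵢ = 3·9 + 6·14 + 6·9 + 3·5 = 180; Σxᵢ² = 90; σ²/τ² = 1.
β̂_MAP = 180 / (90 + 1) = 180/91 ≈ 1.978.

β̂_MAP = 1.978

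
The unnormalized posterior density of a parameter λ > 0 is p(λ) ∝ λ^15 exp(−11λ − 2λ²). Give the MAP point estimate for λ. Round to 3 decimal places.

ℓ'(λ) = 15/λ − 11 − 4λ. Setting this to zero and multiplying by λ: 4λ² + 11λ − 15 = 0.
λ = (−11 + √(11² + 4·4·15)) / (2·4) = (−11 + √361) / 8 = (−11 + 19)/8 = 1.
ℓ''(λ) = −15/λ² − 4 < 0, confirming a maximum.

λ̂_MAP = 1.000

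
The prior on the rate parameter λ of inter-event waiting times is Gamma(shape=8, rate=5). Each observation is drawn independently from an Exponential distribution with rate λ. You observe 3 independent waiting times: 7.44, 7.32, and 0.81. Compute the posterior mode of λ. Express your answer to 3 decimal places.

The Exponential(rate=λ) likelihood is ∝ λ^n e^(−λΣtᵢ). Here n = 3 and Σtᵢ = 7.44 + 7.32 + 0.81 = 15.57.
Posterior ∝ λ^7e^(−5λ) · λ^3e^(−15.57λ) = λ^10e^(−20.57λ), i.e. Gamma(11, 20.57).
Mode = (a−1)/b = 10/20.57 ≈ 0.486.

λ̂_MAP = 0.486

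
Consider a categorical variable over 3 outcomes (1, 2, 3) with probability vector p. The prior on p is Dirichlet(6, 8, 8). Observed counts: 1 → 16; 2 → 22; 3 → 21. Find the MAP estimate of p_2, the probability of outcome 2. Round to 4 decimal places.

The posterior is Dirichlet(αᵢ + nᵢ) = Dirichlet(22, 30, 29).
For a Dirichlet(a₁,…,a_K) with all aᵢ > 1, the mode has j-th component (aⱼ − 1)/(Σaᵢ − K).
Here Σaᵢ = 81 and K = 3, so p_2 = (30 − 1)/(81 − 3) = 29/78 ≈ 0.3718.

MAP estimate: 0.3718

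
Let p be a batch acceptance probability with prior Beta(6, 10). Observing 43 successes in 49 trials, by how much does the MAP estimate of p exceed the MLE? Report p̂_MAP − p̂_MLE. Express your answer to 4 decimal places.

Posterior is Beta(49, 16); MAP = (49−1)/(65−2) = 48/63 ≈ 0.76190.
MLE ignores the prior: p̂_MLE = k/n = 43/49 ≈ 0.87755.
Difference = 48/63 − 43/49 = -17/147 ≈ -0.1156.

MAP − MLE = -0.1156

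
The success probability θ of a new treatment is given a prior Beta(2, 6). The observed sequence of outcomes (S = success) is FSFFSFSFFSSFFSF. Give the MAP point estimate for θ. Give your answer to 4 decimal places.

Prior: Beta(2, 6).
Data: 6 successes in 15 trials (from the sequence). The binomial likelihood contributes θ^6(1−θ)^9, so the posterior is Beta(2+6, 6+9) = Beta(8, 15).
For Beta(a, b) with a, b > 1 the mode is (a−1)/(a+b−2) = 7/21 ≈ 0.3333.

θ̂_MAP = 0.3333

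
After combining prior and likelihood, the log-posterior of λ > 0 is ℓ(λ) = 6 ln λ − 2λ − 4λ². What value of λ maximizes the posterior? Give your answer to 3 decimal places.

λ̂_MAP = 0.750

ℓ'(λ) = 6/λ − 2 − 8λ. Setting this to zero and multiplying by λ: 8λ² + 2λ − 6 = 0.
λ = (−2 + √(2² + 4·8·6)) / (2·8) = (−2 + √196) / 16 = (−2 + 14)/16 = 3/4.
ℓ''(λ) = −6/λ² − 8 < 0, confirming a maximum.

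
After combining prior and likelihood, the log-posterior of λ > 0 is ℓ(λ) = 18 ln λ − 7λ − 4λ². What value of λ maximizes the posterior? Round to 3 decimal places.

ℓ'(λ) = 18/λ − 7 − 8λ. Setting this to zero and multiplying by λ: 8λ² + 7λ − 18 = 0.
λ = (−7 + √(7² + 4·8·18)) / (2·8) = (−7 + √625) / 16 = (−7 + 25)/16 = 9/8.
ℓ''(λ) = −18/λ² − 8 < 0, confirming a maximum.

λ̂_MAP = 1.125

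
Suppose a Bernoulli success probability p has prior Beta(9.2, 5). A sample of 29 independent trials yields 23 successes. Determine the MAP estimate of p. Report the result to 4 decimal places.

p̂_MAP = 0.7573

Prior: Beta(9.2, 5).
Data: 23 successes in 29 trials. The binomial likelihood contributes p^23(1−p)^6, so the posterior is Beta(9.2+23, 5+6) = Beta(32.2, 11).
For Beta(a, b) with a, b > 1 the mode is (a−1)/(a+b−2) = 31.2/41.2 ≈ 0.7573.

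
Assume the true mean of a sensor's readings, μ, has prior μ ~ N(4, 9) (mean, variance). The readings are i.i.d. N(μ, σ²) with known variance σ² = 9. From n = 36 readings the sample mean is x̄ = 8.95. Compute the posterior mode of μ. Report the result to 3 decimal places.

μ̂_MAP = 8.816

n = 36, x̄ = 8.95.
For a Normal prior and Normal likelihood with known variance, the posterior is Normal; its mode equals its mean, the precision-weighted average.
Prior precision 1/σ₀² = 1/9; data precision n/σ² = 36/9 = 4.
μ̂ = ((1/9)·4 + 4·8.95) / (1/9 + 4) = (1631/45)/(37/9) = 1631/185 ≈ 8.816.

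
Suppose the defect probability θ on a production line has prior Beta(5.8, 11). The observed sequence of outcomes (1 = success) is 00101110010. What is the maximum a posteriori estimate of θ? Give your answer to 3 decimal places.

θ̂_MAP = 0.380

Prior: Beta(5.8, 11).
Data: 5 successes in 11 trials (from the sequence). The binomial likelihood contributes θ^5(1−θ)^6, so the posterior is Beta(5.8+5, 11+6) = Beta(10.8, 17).
For Beta(a, b) with a, b > 1 the mode is (a−1)/(a+b−2) = 9.8/25.8 ≈ 0.380.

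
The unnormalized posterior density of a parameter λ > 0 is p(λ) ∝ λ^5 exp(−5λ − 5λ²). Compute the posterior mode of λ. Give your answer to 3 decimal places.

ℓ'(λ) = 5/λ − 5 − 10λ. Setting this to zero and multiplying by λ: 10λ² + 5λ − 5 = 0.
λ = (−5 + √(5² + 4·10·5)) / (2·10) = (−5 + √225) / 20 = (−5 + 15)/20 = 1/2.
ℓ''(λ) = −5/λ² − 10 < 0, confirming a maximum.

λ̂_MAP = 0.500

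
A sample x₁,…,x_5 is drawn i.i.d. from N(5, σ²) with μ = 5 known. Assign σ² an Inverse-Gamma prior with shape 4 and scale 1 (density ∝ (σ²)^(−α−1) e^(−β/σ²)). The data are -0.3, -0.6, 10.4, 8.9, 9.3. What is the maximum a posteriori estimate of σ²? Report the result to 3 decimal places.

Sum of squared deviations about the known mean: SS = (-0.3−5)² + (-0.6−5)² + (10.4−5)² + (8.9−5)² + (9.3−5)² = 122.31.
The Normal likelihood contributes (σ²)^(−n/2) exp(−SS/(2σ²)), so the posterior is Inverse-Gamma(α + n/2, β + SS/2) = Inverse-Gamma(6.5, 62.155).
The mode of Inverse-Gamma(a, b) is b/(a+1) = 62.155/7.5 ≈ 8.287.

σ̂²_MAP = 8.287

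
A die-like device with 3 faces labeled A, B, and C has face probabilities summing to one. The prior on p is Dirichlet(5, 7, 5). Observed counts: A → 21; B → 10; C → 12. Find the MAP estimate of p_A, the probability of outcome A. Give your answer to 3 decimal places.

MAP estimate of p_A = 0.439

The posterior is Dirichlet(αᵢ + nᵢ) = Dirichlet(26, 17, 17).
For a Dirichlet(a₁,…,a_K) with all aᵢ > 1, the mode has j-th component (aⱼ − 1)/(Σaᵢ − K).
Here Σaᵢ = 60 and K = 3, so p_A = (26 − 1)/(60 − 3) = 25/57 ≈ 0.439.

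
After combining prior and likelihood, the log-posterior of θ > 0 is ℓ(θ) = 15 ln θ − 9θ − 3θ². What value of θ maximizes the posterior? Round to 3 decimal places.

ℓ'(θ) = 15/θ − 9 − 6θ. Setting this to zero and multiplying by θ: 6θ² + 9θ − 15 = 0.
θ = (−9 + √(9² + 4·6·15)) / (2·6) = (−9 + √441) / 12 = (−9 + 21)/12 = 1.
ℓ''(θ) = −15/θ² − 6 < 0, confirming a maximum.

θ̂_MAP = 1.000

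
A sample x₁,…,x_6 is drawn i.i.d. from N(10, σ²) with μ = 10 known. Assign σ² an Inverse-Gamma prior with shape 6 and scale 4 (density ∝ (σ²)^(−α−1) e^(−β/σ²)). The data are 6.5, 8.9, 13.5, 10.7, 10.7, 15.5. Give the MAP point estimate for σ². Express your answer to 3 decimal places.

Sum of squared deviations about the known mean: SS = (6.5−10)² + (8.9−10)² + (13.5−10)² + (10.7−10)² + (10.7−10)² + (15.5−10)² = 56.94.
The Normal likelihood contributes (σ²)^(−n/2) exp(−SS/(2σ²)), so the posterior is Inverse-Gamma(α + n/2, β + SS/2) = Inverse-Gamma(9, 32.47).
The mode of Inverse-Gamma(a, b) is b/(a+1) = 32.47/10 ≈ 3.247.

σ̂²_MAP = 3.247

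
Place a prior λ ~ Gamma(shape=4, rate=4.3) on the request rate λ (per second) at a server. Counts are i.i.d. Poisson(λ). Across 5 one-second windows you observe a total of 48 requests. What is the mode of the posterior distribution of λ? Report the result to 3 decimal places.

Σxᵢ = 48, n = 5.
Posterior ∝ λ^3e^(−4.3λ) · λ^48e^(−5λ) = λ^51e^(−9.3λ), i.e. Gamma(shape=52, rate=9.3).
The mode of a Gamma(a, b) with a ≥ 1 (shape–rate) is (a−1)/b = 51/9.3 ≈ 5.484.

λ̂_MAP = 5.484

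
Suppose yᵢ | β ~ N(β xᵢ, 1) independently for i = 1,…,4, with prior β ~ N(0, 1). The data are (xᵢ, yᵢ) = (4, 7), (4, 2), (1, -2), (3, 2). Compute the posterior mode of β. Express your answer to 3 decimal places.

β̂_MAP = 0.930

log p(β | y) = −Σ(yᵢ − βxᵢ)²/(2·1) − β²/(2·1) + const.
Setting the derivative to zero: Σxᵢ(yᵢ − βxᵢ)/1 − β/1 = 0, so β = Σxᵢyᵢ / (Σxᵢ² + σ²/τ²).
Σxᵢyᵢ = 4·7 + 4·2 + 1·(-2) + 3·2 = 40; Σxᵢ² = 42; σ²/τ² = 1.
β̂_MAP = 40 / (42 + 1) = 40/43 ≈ 0.930.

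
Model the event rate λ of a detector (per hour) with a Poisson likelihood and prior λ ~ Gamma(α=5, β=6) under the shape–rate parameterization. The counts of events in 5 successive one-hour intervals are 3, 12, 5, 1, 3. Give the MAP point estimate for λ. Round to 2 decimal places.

λ̂_MAP = 2.55

Σxᵢ = 3+12+5+1+3 = 24, with n = 5.
Posterior ∝ λ^4e^(−6λ) · λ^24e^(−5λ) = λ^28e^(−11λ), i.e. Gamma(shape=29, rate=11).
The mode of a Gamma(a, b) with a ≥ 1 (shape–rate) is (a−1)/b = 28/11 ≈ 2.55.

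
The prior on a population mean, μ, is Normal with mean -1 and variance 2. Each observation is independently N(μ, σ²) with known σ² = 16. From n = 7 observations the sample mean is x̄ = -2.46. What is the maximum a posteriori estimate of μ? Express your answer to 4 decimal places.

n = 7, x̄ = -2.46.
For a Normal prior and Normal likelihood with known variance, the posterior is Normal; its mode equals its mean, the precision-weighted average.
Prior precision 1/σ₀² = 1/2 = 0.5; data precision n/σ² = 7/16 = 0.4375.
μ̂ = (0.5·(-1) + 0.4375·(-2.46)) / (0.5 + 0.4375) = (-1.57625)/0.9375 = -1261/750 ≈ -1.6813.

μ̂_MAP = -1.6813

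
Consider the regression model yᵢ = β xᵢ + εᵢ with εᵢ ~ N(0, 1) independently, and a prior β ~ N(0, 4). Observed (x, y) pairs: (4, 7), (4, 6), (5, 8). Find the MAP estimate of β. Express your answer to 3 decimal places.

log p(β | y) = −Σ(yᵢ − βxᵢ)²/(2·1) − β²/(2·4) + const.
Setting the derivative to zero: Σxᵢ(yᵢ − βxᵢ)/1 − β/4 = 0, so β = Σxᵢyᵢ / (Σxᵢ² + σ²/τ²).
Σxᵢyᵢ = 4·7 + 4·6 + 5·8 = 92; Σxᵢ² = 57; σ²/τ² = 0.25.
β̂_MAP = 92 / (57 + 0.25) = 92/57.25 ≈ 1.607.

β̂_MAP = 1.607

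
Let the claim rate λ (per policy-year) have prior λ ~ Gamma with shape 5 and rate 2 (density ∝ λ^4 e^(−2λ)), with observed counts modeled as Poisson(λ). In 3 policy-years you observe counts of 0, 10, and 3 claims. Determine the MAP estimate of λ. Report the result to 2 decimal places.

Σxᵢ = 0+10+3 = 13, with n = 3.
Posterior ∝ λ^4e^(−2λ) · λ^13e^(−3λ) = λ^17e^(−5λ), i.e. Gamma(shape=18, rate=5).
The mode of a Gamma(a, b) with a ≥ 1 (shape–rate) is (a−1)/b = 17/5 ≈ 3.40.

λ̂_MAP = 3.40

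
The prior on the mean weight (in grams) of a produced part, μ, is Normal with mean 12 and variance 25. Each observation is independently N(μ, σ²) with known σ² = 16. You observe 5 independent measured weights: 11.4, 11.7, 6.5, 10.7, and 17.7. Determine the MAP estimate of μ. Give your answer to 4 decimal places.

n = 5; x̄ = (11.4 + 11.7 + 6.5 + 10.7 + 17.7)/5 = 58/5 = 11.6.
For a Normal prior and Normal likelihood with known variance, the posterior is Normal; its mode equals its mean, the precision-weighted average.
Prior precision 1/σ₀² = 1/25 = 0.04; data precision n/σ² = 5/16 = 0.3125.
μ̂ = (0.04·12 + 0.3125·11.6) / (0.04 + 0.3125) = 4.105/0.3525 = 1642/141 ≈ 11.6454.

μ̂_MAP = 11.6454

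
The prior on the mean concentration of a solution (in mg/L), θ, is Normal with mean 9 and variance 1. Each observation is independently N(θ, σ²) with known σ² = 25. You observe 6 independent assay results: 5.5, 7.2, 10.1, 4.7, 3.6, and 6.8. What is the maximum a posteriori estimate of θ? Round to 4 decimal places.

θ̂_MAP = 8.4806

n = 6; x̄ = (5.5 + 7.2 + 10.1 + 4.7 + 3.6 + 6.8)/6 = 37.9/6 = 379/60 ≈ 6.3167.
For a Normal prior and Normal likelihood with known variance, the posterior is Normal; its mode equals its mean, the precision-weighted average.
Prior precision 1/σ₀² = 1/1 = 1; data precision n/σ² = 6/25 = 0.24.
θ̂ = (1·9 + 0.24·(379/60)) / (1 + 0.24) = 10.516/1.24 = 2629/310 ≈ 8.4806.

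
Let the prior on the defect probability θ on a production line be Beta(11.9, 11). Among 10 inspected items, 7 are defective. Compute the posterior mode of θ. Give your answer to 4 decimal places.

θ̂_MAP = 0.5793

Prior: Beta(11.9, 11).
Data: 7 successes in 10 trials. The binomial likelihood contributes θ^7(1−θ)^3, so the posterior is Beta(11.9+7, 11+3) = Beta(18.9, 14).
For Beta(a, b) with a, b > 1 the mode is (a−1)/(a+b−2) = 17.9/30.9 ≈ 0.5793.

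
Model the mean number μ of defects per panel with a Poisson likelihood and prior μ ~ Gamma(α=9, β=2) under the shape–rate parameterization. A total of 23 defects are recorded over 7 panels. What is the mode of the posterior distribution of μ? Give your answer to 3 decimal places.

μ̂_MAP = 3.444

Σxᵢ = 23, n = 7.
Posterior ∝ μ^8e^(−2μ) · μ^23e^(−7μ) = μ^31e^(−9μ), i.e. Gamma(shape=32, rate=9).
The mode of a Gamma(a, b) with a ≥ 1 (shape–rate) is (a−1)/b = 31/9 ≈ 3.444.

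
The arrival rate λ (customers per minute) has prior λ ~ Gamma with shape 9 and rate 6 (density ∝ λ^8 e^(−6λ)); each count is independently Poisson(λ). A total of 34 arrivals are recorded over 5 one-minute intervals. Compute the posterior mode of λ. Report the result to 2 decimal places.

Σxᵢ = 34, n = 5.
Posterior ∝ λ^8e^(−6λ) · λ^34e^(−5λ) = λ^42e^(−11λ), i.e. Gamma(shape=43, rate=11).
The mode of a Gamma(a, b) with a ≥ 1 (shape–rate) is (a−1)/b = 42/11 ≈ 3.82.

λ̂_MAP = 3.82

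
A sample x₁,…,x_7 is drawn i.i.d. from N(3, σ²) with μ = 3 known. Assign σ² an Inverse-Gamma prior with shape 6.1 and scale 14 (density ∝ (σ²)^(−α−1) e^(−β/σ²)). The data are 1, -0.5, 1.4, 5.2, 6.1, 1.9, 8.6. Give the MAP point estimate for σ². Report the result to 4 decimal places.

Sum of squared deviations about the known mean: SS = (1−3)² + (-0.5−3)² + (1.4−3)² + (5.2−3)² + (6.1−3)² + (1.9−3)² + (8.6−3)² = 65.83.
The Normal likelihood contributes (σ²)^(−n/2) exp(−SS/(2σ²)), so the posterior is Inverse-Gamma(α + n/2, β + SS/2) = Inverse-Gamma(9.6, 46.915).
The mode of Inverse-Gamma(a, b) is b/(a+1) = 46.915/10.6 ≈ 4.4259.

σ̂²_MAP = 4.4259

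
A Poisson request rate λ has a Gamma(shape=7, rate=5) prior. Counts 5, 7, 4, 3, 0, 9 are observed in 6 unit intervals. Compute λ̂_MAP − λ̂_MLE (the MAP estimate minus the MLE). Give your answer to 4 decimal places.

Σxᵢ = 28. Posterior is Gamma(35, 11); MAP = (35−1)/11 = 34/11 ≈ 3.09091.
MLE = x̄ = 28/6 ≈ 4.66667.
Difference = 34/11 − 28/6 = -52/33 ≈ -1.5758.

MAP − MLE = -1.5758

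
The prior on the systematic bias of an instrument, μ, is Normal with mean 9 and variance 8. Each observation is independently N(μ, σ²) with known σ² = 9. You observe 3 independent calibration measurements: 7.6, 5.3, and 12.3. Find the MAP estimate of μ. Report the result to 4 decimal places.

μ̂_MAP = 8.5636

n = 3; x̄ = (7.6 + 5.3 + 12.3)/3 = 25.2/3 = 8.4.
For a Normal prior and Normal likelihood with known variance, the posterior is Normal; its mode equals its mean, the precision-weighted average.
Prior precision 1/σ₀² = 1/8 = 0.125; data precision n/σ² = 3/9 = 1/3.
μ̂ = (0.125·9 + (1/3)·8.4) / (0.125 + 1/3) = 3.925/(11/24) = 471/55 ≈ 8.5636.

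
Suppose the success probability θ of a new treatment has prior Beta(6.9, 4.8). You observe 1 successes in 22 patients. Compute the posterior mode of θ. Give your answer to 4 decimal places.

Prior: Beta(6.9, 4.8).
Data: 1 success in 22 trials. The binomial likelihood contributes θ(1−θ)^21, so the posterior is Beta(6.9+1, 4.8+21) = Beta(7.9, 25.8).
For Beta(a, b) with a, b > 1 the mode is (a−1)/(a+b−2) = 6.9/31.7 ≈ 0.2177.

θ̂_MAP = 0.2177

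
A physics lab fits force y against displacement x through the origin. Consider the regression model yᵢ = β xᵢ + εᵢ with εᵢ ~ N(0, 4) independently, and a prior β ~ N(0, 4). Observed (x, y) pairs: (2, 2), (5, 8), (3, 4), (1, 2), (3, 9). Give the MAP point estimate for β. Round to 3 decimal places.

β̂_MAP = 1.735

log p(β | y) = −Σ(yᵢ − βxᵢ)²/(2·4) − β²/(2·4) + const.
Setting the derivative to zero: Σxᵢ(yᵢ − βxᵢ)/4 − β/4 = 0, so β = Σxᵢyᵢ / (Σxᵢ² + σ²/τ²).
Σxᵢyᵢ = 2·2 + 5·8 + 3·4 + 1·2 + 3·9 = 85; Σxᵢ² = 48; σ²/τ² = 1.
β̂_MAP = 85 / (48 + 1) = 85/49 ≈ 1.735.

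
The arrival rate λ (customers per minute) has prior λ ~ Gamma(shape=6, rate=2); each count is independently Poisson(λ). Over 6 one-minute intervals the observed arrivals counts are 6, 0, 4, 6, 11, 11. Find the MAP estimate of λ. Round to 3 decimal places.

Σxᵢ = 6+0+4+6+11+11 = 38, with n = 6.
Posterior ∝ λ^5e^(−2λ) · λ^38e^(−6λ) = λ^43e^(−8λ), i.e. Gamma(shape=44, rate=8).
The mode of a Gamma(a, b) with a ≥ 1 (shape–rate) is (a−1)/b = 43/8 ≈ 5.375.

λ̂_MAP = 5.375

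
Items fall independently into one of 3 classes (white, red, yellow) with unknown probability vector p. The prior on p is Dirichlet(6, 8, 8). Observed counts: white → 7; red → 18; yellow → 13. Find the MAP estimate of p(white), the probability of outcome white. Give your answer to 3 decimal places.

The posterior is Dirichlet(αᵢ + nᵢ) = Dirichlet(13, 26, 21).
For a Dirichlet(a₁,…,a_K) with all aᵢ > 1, the mode has j-th component (aⱼ − 1)/(Σaᵢ − K).
Here Σaᵢ = 60 and K = 3, so p(white) = (13 − 1)/(60 − 3) = 12/57 ≈ 0.211.

MAP estimate of p(white) = 0.211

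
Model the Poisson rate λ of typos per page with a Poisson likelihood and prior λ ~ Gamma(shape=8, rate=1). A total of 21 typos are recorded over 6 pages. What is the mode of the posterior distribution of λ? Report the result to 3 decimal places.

Σxᵢ = 21, n = 6.
Posterior ∝ λ^7e^(−1λ) · λ^21e^(−6λ) = λ^28e^(−7λ), i.e. Gamma(shape=29, rate=7).
The mode of a Gamma(a, b) with a ≥ 1 (shape–rate) is (a−1)/b = 28/7 ≈ 4.000.

λ̂_MAP = 4.000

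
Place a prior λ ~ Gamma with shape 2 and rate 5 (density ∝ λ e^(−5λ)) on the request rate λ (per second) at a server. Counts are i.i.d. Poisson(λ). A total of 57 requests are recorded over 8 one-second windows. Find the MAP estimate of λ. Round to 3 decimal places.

λ̂_MAP = 4.462

Σxᵢ = 57, n = 8.
Posterior ∝ λe^(−5λ) · λ^57e^(−8λ) = λ^58e^(−13λ), i.e. Gamma(shape=59, rate=13).
The mode of a Gamma(a, b) with a ≥ 1 (shape–rate) is (a−1)/b = 58/13 ≈ 4.462.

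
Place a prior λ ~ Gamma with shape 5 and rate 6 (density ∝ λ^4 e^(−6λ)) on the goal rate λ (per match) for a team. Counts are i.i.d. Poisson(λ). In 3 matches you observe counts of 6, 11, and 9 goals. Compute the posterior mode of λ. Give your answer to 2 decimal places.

λ̂_MAP = 3.33

Σxᵢ = 6+11+9 = 26, with n = 3.
Posterior ∝ λ^4e^(−6λ) · λ^26e^(−3λ) = λ^30e^(−9λ), i.e. Gamma(shape=31, rate=9).
The mode of a Gamma(a, b) with a ≥ 1 (shape–rate) is (a−1)/b = 30/9 ≈ 3.33.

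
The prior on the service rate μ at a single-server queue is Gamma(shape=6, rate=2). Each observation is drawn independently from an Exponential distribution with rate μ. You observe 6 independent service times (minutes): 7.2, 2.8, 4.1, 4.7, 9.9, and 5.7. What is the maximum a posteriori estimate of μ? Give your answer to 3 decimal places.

The Exponential(rate=μ) likelihood is ∝ μ^n e^(−μΣtᵢ). Here n = 6 and Σtᵢ = 7.2 + 2.8 + 4.1 + 4.7 + 9.9 + 5.7 = 34.4.
Posterior ∝ μ^5e^(−2μ) · μ^6e^(−34.4μ) = μ^11e^(−36.4μ), i.e. Gamma(12, 36.4).
Mode = (a−1)/b = 11/36.4 ≈ 0.302.

μ̂_MAP = 0.302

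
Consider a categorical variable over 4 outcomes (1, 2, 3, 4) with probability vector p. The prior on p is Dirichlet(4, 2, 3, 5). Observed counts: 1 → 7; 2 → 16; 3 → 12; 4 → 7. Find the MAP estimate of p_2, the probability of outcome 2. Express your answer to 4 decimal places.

MAP estimate: 0.3269

The posterior is Dirichlet(αᵢ + nᵢ) = Dirichlet(11, 18, 15, 12).
For a Dirichlet(a₁,…,a_K) with all aᵢ > 1, the mode has j-th component (aⱼ − 1)/(Σaᵢ − K).
Here Σaᵢ = 56 and K = 4, so p_2 = (18 − 1)/(56 − 4) = 17/52 ≈ 0.3269.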